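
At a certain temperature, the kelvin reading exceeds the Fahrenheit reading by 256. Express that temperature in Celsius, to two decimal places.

Let x be the kelvin reading; then the Fahrenheit reading is 1.8·x - 459.67.
(1.8·x - 459.67) - x = -256  ⇒  (0.8)·x = 203.67  ⇒  x = 254.5875 K.
In Celsius: 254.5875 - 273.15 = -18.56°C.

-18.56°C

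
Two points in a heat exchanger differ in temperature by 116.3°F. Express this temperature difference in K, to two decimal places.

An interval of 1°F corresponds to 5/9 K.
116.3 × 5/9 = 64.61.

64.61 K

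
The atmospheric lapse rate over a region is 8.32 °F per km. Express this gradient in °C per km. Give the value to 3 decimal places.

The quantity depends on a temperature interval, so only the ratio of degree sizes applies; the offset between the scales is irrelevant.
A change of 1°F is a change of 5/9°C, so 8.32 × 5/9 = 4.622.

4.622 °C/km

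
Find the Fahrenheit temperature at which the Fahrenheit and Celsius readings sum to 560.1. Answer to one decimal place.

371.5°F

Let F be the Fahrenheit reading. The Celsius reading is C = 5/9·F - 17.7778.
Require F + C = 560.1: (14/9)·F - 17.7778 = 560.1.
F = (560.1 + 17.7778) / (14/9) = 371.5.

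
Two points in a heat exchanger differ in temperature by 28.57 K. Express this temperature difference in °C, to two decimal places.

Kelvin and Celsius degrees are the same size, so the interval is unchanged: 28.57.

28.57°C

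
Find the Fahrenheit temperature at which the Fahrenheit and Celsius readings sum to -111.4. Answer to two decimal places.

Let F be the Fahrenheit reading. The Celsius reading is C = 5/9·F - 17.7778.
Require F + C = -111.4: (14/9)·F - 17.7778 = -111.4.
F = (-111.4 + 17.7778) / (14/9) = -60.19.

-60.19°F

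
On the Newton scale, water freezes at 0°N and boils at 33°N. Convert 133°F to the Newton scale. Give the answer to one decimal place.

First in Celsius: (133 - 32) × 5/9 = 56.1111°C.
Linearly onto the Newton scale: 0 + (56.1111 / 100) × (33 - 0) = 18.5°N.

18.5°N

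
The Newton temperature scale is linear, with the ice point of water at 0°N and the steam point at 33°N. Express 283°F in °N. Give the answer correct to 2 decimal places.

First in Celsius: (283 - 32) × 5/9 = 139.4444°C.
Linearly onto the Newton scale: 0 + (139.4444 / 100) × (33 - 0) = 46.02°N.

46.02°N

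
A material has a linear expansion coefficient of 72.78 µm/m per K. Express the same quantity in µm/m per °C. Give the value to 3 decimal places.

Since only a temperature interval is involved, the additive offset between the scales drops out.
A change of 1°C is a change of 1 K, so per °C the value is 72.78 × 1 = 72.780.

72.780 µm/m per °C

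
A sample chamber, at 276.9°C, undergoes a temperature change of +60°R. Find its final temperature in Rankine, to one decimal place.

1050.1°R

The 60°R change is an interval, so only the factor 5/9 applies: +60 × 5/9 = +33.3333°C.
Final Celsius temperature: 276.9000 + 33.3333 = 310.2333°C.
In Rankine: 310.2333 × 1.8 + 491.67 = 1050.1°R.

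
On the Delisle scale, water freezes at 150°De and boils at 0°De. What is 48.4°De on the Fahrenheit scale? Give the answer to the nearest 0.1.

Linear interpolation between the fixed points: C = (48.4 - 150) × 100 / (0 - 150) = 67.7333°C.
Then 67.7333 × 1.8 + 32 = 153.9°F.

153.9°F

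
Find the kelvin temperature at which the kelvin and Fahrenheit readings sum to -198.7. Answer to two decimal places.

93.20 K

Let K be the kelvin reading. The Fahrenheit reading is F = 1.8·K - 459.67.
Require K + F = -198.7: (2.8)·K - 459.67 = -198.7.
K = (-198.7 + 459.67) / (2.8) = 93.20.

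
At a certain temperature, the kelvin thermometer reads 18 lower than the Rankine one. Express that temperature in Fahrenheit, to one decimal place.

-419.2°F

Let x be the Rankine reading; then the kelvin reading is 5/9·x.
(5/9·x) - x = -18  ⇒  (-4/9)·x = -18  ⇒  x = 40.5000°R.
In Celsius: (40.5 - 491.67) × 5/9 = -250.6500°C.
In Fahrenheit: -250.6500 × 1.8 + 32 = -419.2°F.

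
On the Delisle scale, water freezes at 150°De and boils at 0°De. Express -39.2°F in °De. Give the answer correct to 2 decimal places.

209.33°De

First in Celsius: (-39.2 - 32) × 5/9 = -39.5556°C.
Linearly onto the Delisle scale: 150 + (-39.5556 / 100) × (0 - 150) = 209.33°De.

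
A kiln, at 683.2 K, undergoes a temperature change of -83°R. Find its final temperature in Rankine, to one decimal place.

1146.8°R

Initial temperature in Celsius: 683.2 - 273.15 = 410.0500°C.
The 83°R change is an interval, so only the factor 5/9 applies: -83 × 5/9 = -46.1111°C.
Final Celsius temperature: 410.0500 - 46.1111 = 363.9389°C.
In Rankine: 363.9389 × 1.8 + 491.67 = 1146.8°R.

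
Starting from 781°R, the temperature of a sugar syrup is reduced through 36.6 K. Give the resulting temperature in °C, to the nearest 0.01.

Initial temperature in Celsius: (781 - 491.67) × 5/9 = 160.7389°C.
The 36.6 K change is an interval; Kelvin and Celsius degrees are the same size, so ΔC = -36.6°C.
Final Celsius temperature: 160.7389 - 36.6000 = 124.1389°C.

124.14°C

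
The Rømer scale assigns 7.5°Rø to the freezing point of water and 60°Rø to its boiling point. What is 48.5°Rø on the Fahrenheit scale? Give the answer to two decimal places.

Linear interpolation between the fixed points: C = (48.5 - 7.5) × 100 / (60 - 7.5) = 78.0952°C.
Then 78.0952 × 1.8 + 32 = 172.57°F.

172.57°F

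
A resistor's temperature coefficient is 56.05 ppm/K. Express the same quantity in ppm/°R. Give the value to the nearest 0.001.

Since only a temperature interval is involved, the additive offset between the scales drops out.
A change of 1°R is a change of 5/9 K, so per °R the value is 56.05 × 5/9 = 31.139.

31.139 ppm/°R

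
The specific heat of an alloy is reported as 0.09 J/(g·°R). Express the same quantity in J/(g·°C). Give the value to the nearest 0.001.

Since only a temperature interval is involved, the additive offset between the scales drops out.
A change of 1°C is a change of 1.8°R, so per °C the value is 0.09 × 1.8 = 0.162.

0.162 J/(g·°C)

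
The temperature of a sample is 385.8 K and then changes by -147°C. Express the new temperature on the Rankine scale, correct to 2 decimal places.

429.84°R

Initial temperature in Celsius: 385.8 - 273.15 = 112.6500°C.
Final Celsius temperature: 112.6500 - 147.0000 = -34.3500°C.
In Rankine: -34.3500 × 1.8 + 491.67 = 429.84°R.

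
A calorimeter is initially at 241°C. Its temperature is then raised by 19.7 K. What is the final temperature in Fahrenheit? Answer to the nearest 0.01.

501.26°F

The 19.7 K change is an interval; Kelvin and Celsius degrees are the same size, so ΔC = +19.7°C.
Final Celsius temperature: 241.0000 + 19.7000 = 260.7000°C.
In Fahrenheit: 260.7000 × 1.8 + 32 = 501.26°F.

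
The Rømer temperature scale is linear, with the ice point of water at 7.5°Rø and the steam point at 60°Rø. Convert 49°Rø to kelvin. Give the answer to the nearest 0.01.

Linear interpolation between the fixed points: C = (49 - 7.5) × 100 / (60 - 7.5) = 79.0476°C.
Then 79.0476 + 273.15 = 352.20 K.

352.20 K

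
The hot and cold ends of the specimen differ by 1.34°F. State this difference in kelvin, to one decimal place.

Only the scale ratio 5/9 matters for a change in temperature.
1.34 × 5/9 = 0.7.

0.7 K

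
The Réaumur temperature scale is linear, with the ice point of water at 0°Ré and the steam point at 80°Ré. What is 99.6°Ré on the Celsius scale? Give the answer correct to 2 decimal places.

124.50°C

Linear interpolation between the fixed points: C = (99.6 - 0) × 100 / (80 - 0) = 124.5000°C.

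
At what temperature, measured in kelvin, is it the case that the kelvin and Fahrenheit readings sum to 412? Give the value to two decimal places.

311.31 K

Let K be the kelvin reading. The Fahrenheit reading is F = 1.8·K - 459.67.
Require K + F = 412: (2.8)·K - 459.67 = 412.
K = (412 + 459.67) / (2.8) = 311.31.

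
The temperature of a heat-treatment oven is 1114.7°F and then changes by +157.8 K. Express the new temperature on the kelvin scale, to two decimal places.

1032.45 K

Initial temperature in Celsius: (1114.7 - 32) × 5/9 = 601.5000°C.
The 157.8 K change is an interval; Kelvin and Celsius degrees are the same size, so ΔC = +157.8°C.
Final Celsius temperature: 601.5000 + 157.8000 = 759.3000°C.
In kelvin: 759.3000 + 273.15 = 1032.45 K.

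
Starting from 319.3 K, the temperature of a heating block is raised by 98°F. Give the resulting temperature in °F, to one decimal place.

Initial temperature in Celsius: 319.3 - 273.15 = 46.1500°C.
The 98°F change is an interval, so only the factor 5/9 applies: +98 × 5/9 = +54.4444°C.
Final Celsius temperature: 46.1500 + 54.4444 = 100.5944°C.
In Fahrenheit: 100.5944 × 1.8 + 32 = 213.1°F.

213.1°F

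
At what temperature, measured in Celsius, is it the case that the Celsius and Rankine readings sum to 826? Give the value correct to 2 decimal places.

Let C be the Celsius reading. The Rankine reading is R = 1.8·C + 491.67.
Require C + R = 826: (2.8)·C + 491.67 = 826.
C = (826 - 491.67) / (2.8) = 119.40.

119.40°C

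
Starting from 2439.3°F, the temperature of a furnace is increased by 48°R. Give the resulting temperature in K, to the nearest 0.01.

1637.21 K

Initial temperature in Celsius: (2439.3 - 32) × 5/9 = 1337.3889°C.
The 48°R change is an interval, so only the factor 5/9 applies: +48 × 5/9 = +26.6667°C.
Final Celsius temperature: 1337.3889 + 26.6667 = 1364.0556°C.
In kelvin: 1364.0556 + 273.15 = 1637.21 K.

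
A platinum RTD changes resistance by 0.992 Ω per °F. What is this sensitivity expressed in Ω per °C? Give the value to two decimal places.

The quantity depends on a temperature interval, so only the ratio of degree sizes applies; the offset between the scales is irrelevant.
A change of 1°C is a change of 1.8°F, so per °C the value is 0.992 × 1.8 = 1.79.

1.79 Ω per °C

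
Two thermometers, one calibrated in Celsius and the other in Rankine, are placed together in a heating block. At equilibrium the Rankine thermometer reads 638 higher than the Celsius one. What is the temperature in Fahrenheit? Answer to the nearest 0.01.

Let x be the Celsius reading; then the Rankine reading is 1.8·x + 491.67.
(1.8·x + 491.67) - x = 638  ⇒  (0.8)·x = 146.33  ⇒  x = 182.9125°C.
In Fahrenheit: 182.9125 × 1.8 + 32 = 361.24°F.

361.24°F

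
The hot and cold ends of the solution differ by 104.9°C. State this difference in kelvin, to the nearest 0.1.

104.9 K

Celsius and kelvin degrees are the same size, so the interval is unchanged: 104.9.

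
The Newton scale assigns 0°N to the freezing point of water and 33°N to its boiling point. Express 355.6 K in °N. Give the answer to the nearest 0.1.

First in Celsius: 355.6 - 273.15 = 82.4500°C.
Linearly onto the Newton scale: 0 + (82.4500 / 100) × (33 - 0) = 27.2°N.

27.2°N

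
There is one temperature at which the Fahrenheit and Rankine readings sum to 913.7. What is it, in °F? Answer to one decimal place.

227.0°F

Let F be the Fahrenheit reading. The Rankine reading is R = 1·F + 459.67.
Require F + R = 913.7: (2)·F + 459.67 = 913.7.
F = (913.7 - 459.67) / (2) = 227.0.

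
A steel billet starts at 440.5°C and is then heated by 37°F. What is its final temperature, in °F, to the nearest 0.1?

861.9°F

The 37°F change is an interval, so only the factor 5/9 applies: +37 × 5/9 = +20.5556°C.
Final Celsius temperature: 440.5000 + 20.5556 = 461.0556°C.
In Fahrenheit: 461.0556 × 1.8 + 32 = 861.9°F.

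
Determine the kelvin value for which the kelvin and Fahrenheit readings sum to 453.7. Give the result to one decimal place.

326.2 K

Let K be the kelvin reading. The Fahrenheit reading is F = 1.8·K - 459.67.
Require K + F = 453.7: (2.8)·K - 459.67 = 453.7.
K = (453.7 + 459.67) / (2.8) = 326.2.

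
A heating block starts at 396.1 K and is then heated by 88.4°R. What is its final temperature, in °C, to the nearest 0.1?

Initial temperature in Celsius: 396.1 - 273.15 = 122.9500°C.
The 88.4°R change is an interval, so only the factor 5/9 applies: +88.4 × 5/9 = +49.1111°C.
Final Celsius temperature: 122.9500 + 49.1111 = 172.0611°C.

172.1°C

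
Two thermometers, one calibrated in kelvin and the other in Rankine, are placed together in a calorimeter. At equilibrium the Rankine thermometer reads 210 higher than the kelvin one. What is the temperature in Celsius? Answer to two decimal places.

-10.65°C

Let x be the kelvin reading; then the Rankine reading is 1.8·x.
(1.8·x) - x = 210  ⇒  (0.8)·x = 210  ⇒  x = 262.5000 K.
In Celsius: 262.5 - 273.15 = -10.65°C.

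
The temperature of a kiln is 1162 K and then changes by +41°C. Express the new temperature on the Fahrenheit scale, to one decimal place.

1705.7°F

Initial temperature in Celsius: 1162 - 273.15 = 888.8500°C.
Final Celsius temperature: 888.8500 + 41.0000 = 929.8500°C.
In Fahrenheit: 929.8500 × 1.8 + 32 = 1705.7°F.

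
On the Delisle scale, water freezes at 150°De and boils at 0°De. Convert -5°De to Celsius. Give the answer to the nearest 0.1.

Linear interpolation between the fixed points: C = (-5 - 150) × 100 / (0 - 150) = 103.3333°C.

103.3°C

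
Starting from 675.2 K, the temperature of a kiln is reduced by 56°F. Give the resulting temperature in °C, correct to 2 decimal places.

Initial temperature in Celsius: 675.2 - 273.15 = 402.0500°C.
The 56°F change is an interval, so only the factor 5/9 applies: -56 × 5/9 = -31.1111°C.
Final Celsius temperature: 402.0500 - 31.1111 = 370.9389°C.

370.94°C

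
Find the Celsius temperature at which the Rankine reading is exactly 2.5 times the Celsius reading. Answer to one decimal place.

Let C be the Celsius reading. The Rankine reading is R = 1.8·C + 491.67.
Require R = 2.5·C: 1.8·C + 491.67 = 2.5·C.
(-0.7)·C = -491.67  ⇒  C = 702.4.

702.4°C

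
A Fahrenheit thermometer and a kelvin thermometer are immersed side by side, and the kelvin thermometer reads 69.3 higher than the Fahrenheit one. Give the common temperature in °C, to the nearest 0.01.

Let x be the Fahrenheit reading; then the kelvin reading is 5/9·x + 255.372.
(5/9·x + 255.372) - x = 69.3  ⇒  (-4/9)·x = -186.072  ⇒  x = 418.6625°F.
In Celsius: (418.6625 - 32) × 5/9 = 214.81°C.

214.81°C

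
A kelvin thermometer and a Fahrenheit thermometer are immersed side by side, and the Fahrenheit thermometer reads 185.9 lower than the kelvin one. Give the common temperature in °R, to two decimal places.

Let x be the kelvin reading; then the Fahrenheit reading is 1.8·x - 459.67.
(1.8·x - 459.67) - x = -185.9  ⇒  (0.8)·x = 273.77  ⇒  x = 342.2125 K.
In Celsius: 342.2125 - 273.15 = 69.0625°C.
In Rankine: 69.0625 × 1.8 + 491.67 = 615.98°R.

615.98°R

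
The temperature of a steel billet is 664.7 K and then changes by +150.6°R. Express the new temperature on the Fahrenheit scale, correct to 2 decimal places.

Initial temperature in Celsius: 664.7 - 273.15 = 391.5500°C.
The 150.6°R change is an interval, so only the factor 5/9 applies: +150.6 × 5/9 = +83.6667°C.
Final Celsius temperature: 391.5500 + 83.6667 = 475.2167°C.
In Fahrenheit: 475.2167 × 1.8 + 32 = 887.39°F.

887.39°F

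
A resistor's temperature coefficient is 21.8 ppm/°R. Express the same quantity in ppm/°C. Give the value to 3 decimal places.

39.240 ppm/°C

Since only a temperature interval is involved, the additive offset between the scales drops out.
A change of 1°C is a change of 1.8°R, so per °C the value is 21.8 × 1.8 = 39.240.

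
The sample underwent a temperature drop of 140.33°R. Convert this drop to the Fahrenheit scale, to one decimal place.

140.3°F

Rankine and Fahrenheit degrees are the same size, so the interval is unchanged: 140.3.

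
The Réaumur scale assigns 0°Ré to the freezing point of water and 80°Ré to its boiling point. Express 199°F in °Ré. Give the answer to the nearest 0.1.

First in Celsius: (199 - 32) × 5/9 = 92.7778°C.
Linearly onto the Réaumur scale: 0 + (92.7778 / 100) × (80 - 0) = 74.2°Ré.

74.2°Ré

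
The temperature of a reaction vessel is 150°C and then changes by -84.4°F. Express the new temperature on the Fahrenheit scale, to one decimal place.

The 84.4°F change is an interval, so only the factor 5/9 applies: -84.4 × 5/9 = -46.8889°C.
Final Celsius temperature: 150.0000 - 46.8889 = 103.1111°C.
In Fahrenheit: 103.1111 × 1.8 + 32 = 217.6°F.

217.6°F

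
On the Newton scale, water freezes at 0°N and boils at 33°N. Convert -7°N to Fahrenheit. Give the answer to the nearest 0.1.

Linear interpolation between the fixed points: C = (-7 - 0) × 100 / (33 - 0) = -21.2121°C.
Then -21.2121 × 1.8 + 32 = -6.2°F.

-6.2°F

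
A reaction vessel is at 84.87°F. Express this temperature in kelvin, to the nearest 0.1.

In Celsius: (84.87 - 32) × 5/9 = 29.3722°C.
In kelvin: 29.3722 + 273.15 = 302.5 K.

302.5 K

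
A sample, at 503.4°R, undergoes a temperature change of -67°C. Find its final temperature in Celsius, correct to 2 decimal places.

-60.48°C

Initial temperature in Celsius: (503.4 - 491.67) × 5/9 = 6.5167°C.
Final Celsius temperature: 6.5167 - 67.0000 = -60.4833°C.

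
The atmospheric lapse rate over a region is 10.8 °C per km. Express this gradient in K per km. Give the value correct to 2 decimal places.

Since only a temperature interval is involved, the additive offset between the scales drops out.
A change of 1°C is a change of 1 K, so 10.8 × 1 = 10.80.

10.80 K/km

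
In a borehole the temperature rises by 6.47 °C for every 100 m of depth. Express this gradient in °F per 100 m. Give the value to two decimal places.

11.65 °F/100 m

Since only a temperature interval is involved, the additive offset between the scales drops out.
A change of 1°C is a change of 1.8°F, so 6.47 × 1.8 = 11.65.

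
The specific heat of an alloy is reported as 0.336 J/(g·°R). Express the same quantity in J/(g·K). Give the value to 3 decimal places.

0.605 J/(g·K)

Since only a temperature interval is involved, the additive offset between the scales drops out.
A change of 1 K is a change of 1.8°R, so per K the value is 0.336 × 1.8 = 0.605.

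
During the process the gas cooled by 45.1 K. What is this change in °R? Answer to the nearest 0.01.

81.18°R

Only the scale ratio 1.8 matters for a change in temperature.
45.1 × 1.8 = 81.18.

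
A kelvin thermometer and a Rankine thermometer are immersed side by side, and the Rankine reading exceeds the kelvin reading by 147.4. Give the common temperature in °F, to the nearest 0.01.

-128.02°F

Let x be the kelvin reading; then the Rankine reading is 1.8·x.
(1.8·x) - x = 147.4  ⇒  (0.8)·x = 147.4  ⇒  x = 184.2500 K.
In Celsius: 184.25 - 273.15 = -88.9000°C.
In Fahrenheit: -88.9000 × 1.8 + 32 = -128.02°F.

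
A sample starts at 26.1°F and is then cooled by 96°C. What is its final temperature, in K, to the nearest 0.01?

Initial temperature in Celsius: (26.1 - 32) × 5/9 = -3.2778°C.
Final Celsius temperature: -3.2778 - 96.0000 = -99.2778°C.
In kelvin: -99.2778 + 273.15 = 173.87 K.

173.87 K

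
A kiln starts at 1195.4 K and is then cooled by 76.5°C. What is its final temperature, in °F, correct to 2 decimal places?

1554.35°F

Initial temperature in Celsius: 1195.4 - 273.15 = 922.2500°C.
Final Celsius temperature: 922.2500 - 76.5000 = 845.7500°C.
In Fahrenheit: 845.7500 × 1.8 + 32 = 1554.35°F.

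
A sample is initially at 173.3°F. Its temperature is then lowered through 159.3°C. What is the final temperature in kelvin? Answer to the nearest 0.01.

Initial temperature in Celsius: (173.3 - 32) × 5/9 = 78.5000°C.
Final Celsius temperature: 78.5000 - 159.3000 = -80.8000°C.
In kelvin: -80.8000 + 273.15 = 192.35 K.

192.35 K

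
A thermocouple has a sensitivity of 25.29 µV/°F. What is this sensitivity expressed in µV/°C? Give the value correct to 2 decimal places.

45.52 µV/°C

The quantity depends on a temperature interval, so only the ratio of degree sizes applies; the offset between the scales is irrelevant.
A change of 1°C is a change of 1.8°F, so per °C the value is 25.29 × 1.8 = 45.52.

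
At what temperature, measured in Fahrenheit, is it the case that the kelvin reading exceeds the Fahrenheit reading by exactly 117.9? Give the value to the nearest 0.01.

309.31°F

Let F be the Fahrenheit reading. The kelvin reading is K = 5/9·F + 255.372.
Require K - F = 117.9: (-4/9)·F + 255.372 = 117.9.
F = (117.9 - 255.372) / (-4/9) = 309.31.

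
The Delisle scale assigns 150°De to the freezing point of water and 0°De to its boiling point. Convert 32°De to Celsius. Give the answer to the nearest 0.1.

78.7°C

Linear interpolation between the fixed points: C = (32 - 150) × 100 / (0 - 150) = 78.6667°C.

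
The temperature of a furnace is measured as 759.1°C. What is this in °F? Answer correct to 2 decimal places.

1398.38°F

In Fahrenheit: 759.1000 × 1.8 + 32 = 1398.38°F.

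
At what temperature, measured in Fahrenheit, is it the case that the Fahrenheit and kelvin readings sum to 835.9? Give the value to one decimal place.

373.2°F

Let F be the Fahrenheit reading. The kelvin reading is K = 5/9·F + 255.372.
Require F + K = 835.9: (14/9)·F + 255.372 = 835.9.
F = (835.9 - 255.372) / (14/9) = 373.2.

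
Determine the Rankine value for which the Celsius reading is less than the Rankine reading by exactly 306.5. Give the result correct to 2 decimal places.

75.04°R

Let R be the Rankine reading. The Celsius reading is C = 5/9·R - 273.15.
Require C - R = -306.5: (-4/9)·R - 273.15 = -306.5.
R = (-306.5 + 273.15) / (-4/9) = 75.04.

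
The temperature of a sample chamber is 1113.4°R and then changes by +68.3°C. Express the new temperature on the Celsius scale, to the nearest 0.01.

Initial temperature in Celsius: (1113.4 - 491.67) × 5/9 = 345.4056°C.
Final Celsius temperature: 345.4056 + 68.3000 = 413.7056°C.

413.71°C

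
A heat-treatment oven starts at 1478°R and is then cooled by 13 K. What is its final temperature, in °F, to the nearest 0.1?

994.9°F

Initial temperature in Celsius: (1478 - 491.67) × 5/9 = 547.9611°C.
The 13 K change is an interval; Kelvin and Celsius degrees are the same size, so ΔC = -13°C.
Final Celsius temperature: 547.9611 - 13.0000 = 534.9611°C.
In Fahrenheit: 534.9611 × 1.8 + 32 = 994.9°F.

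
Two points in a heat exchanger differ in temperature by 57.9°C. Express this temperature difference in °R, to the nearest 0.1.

104.2°R

An interval of 1°C corresponds to 1.8°R.
57.9 × 1.8 = 104.2.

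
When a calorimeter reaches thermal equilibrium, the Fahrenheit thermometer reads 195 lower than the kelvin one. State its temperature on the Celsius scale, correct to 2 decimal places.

Let x be the kelvin reading; then the Fahrenheit reading is 1.8·x - 459.67.
(1.8·x - 459.67) - x = -195  ⇒  (0.8)·x = 264.67  ⇒  x = 330.8375 K.
In Celsius: 330.8375 - 273.15 = 57.69°C.

57.69°C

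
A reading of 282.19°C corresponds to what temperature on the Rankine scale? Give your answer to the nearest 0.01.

999.61°R

In Rankine: 282.1900 × 1.8 + 491.67 = 999.61°R.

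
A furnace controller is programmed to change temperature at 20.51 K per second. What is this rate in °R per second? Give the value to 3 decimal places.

36.918 °R/second

Since only a temperature interval is involved, the additive offset between the scales drops out.
A change of 1 K is a change of 1.8°R, so 20.51 × 1.8 = 36.918.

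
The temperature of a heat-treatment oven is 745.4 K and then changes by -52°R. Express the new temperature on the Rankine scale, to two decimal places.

Initial temperature in Celsius: 745.4 - 273.15 = 472.2500°C.
The 52°R change is an interval, so only the factor 5/9 applies: -52 × 5/9 = -28.8889°C.
Final Celsius temperature: 472.2500 - 28.8889 = 443.3611°C.
In Rankine: 443.3611 × 1.8 + 491.67 = 1289.72°R.

1289.72°R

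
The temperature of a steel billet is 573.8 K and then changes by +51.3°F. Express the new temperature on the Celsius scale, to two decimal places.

Initial temperature in Celsius: 573.8 - 273.15 = 300.6500°C.
The 51.3°F change is an interval, so only the factor 5/9 applies: +51.3 × 5/9 = +28.5000°C.
Final Celsius temperature: 300.6500 + 28.5000 = 329.1500°C.

329.15°C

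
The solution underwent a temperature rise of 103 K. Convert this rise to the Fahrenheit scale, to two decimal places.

An interval of 1 K corresponds to 1.8°F.
103 × 1.8 = 185.40.

185.40°F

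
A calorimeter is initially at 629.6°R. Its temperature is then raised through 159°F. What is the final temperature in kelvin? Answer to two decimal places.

Initial temperature in Celsius: (629.6 - 491.67) × 5/9 = 76.6278°C.
The 159°F change is an interval, so only the factor 5/9 applies: +159 × 5/9 = +88.3333°C.
Final Celsius temperature: 76.6278 + 88.3333 = 164.9611°C.
In kelvin: 164.9611 + 273.15 = 438.11 K.

438.11 K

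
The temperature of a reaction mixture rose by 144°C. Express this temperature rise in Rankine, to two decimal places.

For a temperature interval the offset drops out; only the factor 1.8 applies.
144 × 1.8 = 259.20.

259.20°R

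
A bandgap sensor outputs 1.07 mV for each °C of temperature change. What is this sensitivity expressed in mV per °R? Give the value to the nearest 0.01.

The quantity depends on a temperature interval, so only the ratio of degree sizes applies; the offset between the scales is irrelevant.
A change of 1°R is a change of 5/9°C, so per °R the value is 1.07 × 5/9 = 0.59.

0.59 mV per °R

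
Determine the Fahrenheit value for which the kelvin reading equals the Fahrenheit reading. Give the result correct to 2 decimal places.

Let F be the Fahrenheit reading. The kelvin reading is K = 5/9·F + 255.372.
Set K = F: 5/9·F + 255.372 = F.
(-4/9)·F = -255.372  ⇒  F = 574.59.

574.59°F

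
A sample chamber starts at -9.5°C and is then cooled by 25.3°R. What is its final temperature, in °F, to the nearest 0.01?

-10.40°F

The 25.3°R change is an interval, so only the factor 5/9 applies: -25.3 × 5/9 = -14.0556°C.
Final Celsius temperature: -9.5000 - 14.0556 = -23.5556°C.
In Fahrenheit: -23.5556 × 1.8 + 32 = -10.40°F.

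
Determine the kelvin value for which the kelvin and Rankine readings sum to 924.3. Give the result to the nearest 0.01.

330.11 K

Let K be the kelvin reading. The Rankine reading is R = 1.8·K.
Require K + R = 924.3: (2.8)·K = 924.3.
K = (924.3) / (2.8) = 330.11.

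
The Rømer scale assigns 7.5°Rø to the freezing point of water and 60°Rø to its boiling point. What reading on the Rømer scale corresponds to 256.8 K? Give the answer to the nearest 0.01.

-1.08°Rø

First in Celsius: 256.8 - 273.15 = -16.3500°C.
Linearly onto the Rømer scale: 7.5 + (-16.3500 / 100) × (60 - 7.5) = -1.08°Rø.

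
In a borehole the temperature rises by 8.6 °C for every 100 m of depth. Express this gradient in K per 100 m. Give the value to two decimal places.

8.60 K/100 m

The quantity depends on a temperature interval, so only the ratio of degree sizes applies; the offset between the scales is irrelevant.
A change of 1°C is a change of 1 K, so 8.6 × 1 = 8.60.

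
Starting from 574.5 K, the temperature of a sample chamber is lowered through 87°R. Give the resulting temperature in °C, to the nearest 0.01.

Initial temperature in Celsius: 574.5 - 273.15 = 301.3500°C.
The 87°R change is an interval, so only the factor 5/9 applies: -87 × 5/9 = -48.3333°C.
Final Celsius temperature: 301.3500 - 48.3333 = 253.0167°C.

253.02°C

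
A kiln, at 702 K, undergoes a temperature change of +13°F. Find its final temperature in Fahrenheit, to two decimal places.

816.93°F

Initial temperature in Celsius: 702 - 273.15 = 428.8500°C.
The 13°F change is an interval, so only the factor 5/9 applies: +13 × 5/9 = +7.2222°C.
Final Celsius temperature: 428.8500 + 7.2222 = 436.0722°C.
In Fahrenheit: 436.0722 × 1.8 + 32 = 816.93°F.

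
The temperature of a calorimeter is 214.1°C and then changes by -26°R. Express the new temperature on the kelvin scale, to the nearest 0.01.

472.81 K

The 26°R change is an interval, so only the factor 5/9 applies: -26 × 5/9 = -14.4444°C.
Final Celsius temperature: 214.1000 - 14.4444 = 199.6556°C.
In kelvin: 199.6556 + 273.15 = 472.81 K.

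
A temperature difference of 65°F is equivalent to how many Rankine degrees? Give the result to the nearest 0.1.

Fahrenheit and Rankine degrees are the same size, so the interval is unchanged: 65.0.

65.0°R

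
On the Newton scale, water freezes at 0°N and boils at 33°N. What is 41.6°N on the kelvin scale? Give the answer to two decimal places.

399.21 K

Linear interpolation between the fixed points: C = (41.6 - 0) × 100 / (33 - 0) = 126.0606°C.
Then 126.0606 + 273.15 = 399.21 K.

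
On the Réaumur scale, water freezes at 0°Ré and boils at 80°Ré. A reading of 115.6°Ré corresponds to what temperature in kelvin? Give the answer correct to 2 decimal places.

Linear interpolation between the fixed points: C = (115.6 - 0) × 100 / (80 - 0) = 144.5000°C.
Then 144.5000 + 273.15 = 417.65 K.

417.65 K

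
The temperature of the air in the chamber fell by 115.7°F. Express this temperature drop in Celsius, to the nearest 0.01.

64.28°C

For a temperature interval the offset drops out; only the factor 5/9 applies.
115.7 × 5/9 = 64.28.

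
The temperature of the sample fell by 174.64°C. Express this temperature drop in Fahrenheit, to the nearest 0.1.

For a temperature interval the offset drops out; only the factor 1.8 applies.
174.64 × 1.8 = 314.4.

314.4°F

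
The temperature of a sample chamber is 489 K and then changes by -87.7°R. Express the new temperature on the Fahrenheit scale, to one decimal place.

Initial temperature in Celsius: 489 - 273.15 = 215.8500°C.
The 87.7°R change is an interval, so only the factor 5/9 applies: -87.7 × 5/9 = -48.7222°C.
Final Celsius temperature: 215.8500 - 48.7222 = 167.1278°C.
In Fahrenheit: 167.1278 × 1.8 + 32 = 332.8°F.

332.8°F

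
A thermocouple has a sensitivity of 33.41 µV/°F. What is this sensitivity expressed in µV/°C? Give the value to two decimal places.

60.14 µV/°C

The quantity depends on a temperature interval, so only the ratio of degree sizes applies; the offset between the scales is irrelevant.
A change of 1°C is a change of 1.8°F, so per °C the value is 33.41 × 1.8 = 60.14.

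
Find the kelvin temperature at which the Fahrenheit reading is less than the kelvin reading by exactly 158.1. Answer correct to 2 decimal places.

Let K be the kelvin reading. The Fahrenheit reading is F = 1.8·K - 459.67.
Require F - K = -158.1: (0.8)·K - 459.67 = -158.1.
K = (-158.1 + 459.67) / (0.8) = 376.96.

376.96 K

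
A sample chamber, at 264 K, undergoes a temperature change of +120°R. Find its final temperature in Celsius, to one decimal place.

Initial temperature in Celsius: 264 - 273.15 = -9.1500°C.
The 120°R change is an interval, so only the factor 5/9 applies: +120 × 5/9 = +66.6667°C.
Final Celsius temperature: -9.1500 + 66.6667 = 57.5167°C.

57.5°C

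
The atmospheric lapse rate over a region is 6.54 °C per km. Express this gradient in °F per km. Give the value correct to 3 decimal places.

11.772 °F/km

The quantity depends on a temperature interval, so only the ratio of degree sizes applies; the offset between the scales is irrelevant.
A change of 1°C is a change of 1.8°F, so 6.54 × 1.8 = 11.772.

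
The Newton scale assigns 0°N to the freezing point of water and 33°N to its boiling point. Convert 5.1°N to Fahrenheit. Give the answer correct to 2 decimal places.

Linear interpolation between the fixed points: C = (5.1 - 0) × 100 / (33 - 0) = 15.4545°C.
Then 15.4545 × 1.8 + 32 = 59.82°F.

59.82°F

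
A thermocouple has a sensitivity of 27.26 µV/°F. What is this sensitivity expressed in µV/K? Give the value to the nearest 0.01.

The quantity depends on a temperature interval, so only the ratio of degree sizes applies; the offset between the scales is irrelevant.
A change of 1 K is a change of 1.8°F, so per K the value is 27.26 × 1.8 = 49.07.

49.07 µV/K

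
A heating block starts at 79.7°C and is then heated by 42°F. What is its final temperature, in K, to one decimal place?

376.2 K

The 42°F change is an interval, so only the factor 5/9 applies: +42 × 5/9 = +23.3333°C.
Final Celsius temperature: 79.7000 + 23.3333 = 103.0333°C.
In kelvin: 103.0333 + 273.15 = 376.2 K.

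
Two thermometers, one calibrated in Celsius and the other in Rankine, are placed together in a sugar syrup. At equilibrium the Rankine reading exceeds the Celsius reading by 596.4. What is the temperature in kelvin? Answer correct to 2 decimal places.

404.06 K

Let x be the Celsius reading; then the Rankine reading is 1.8·x + 491.67.
(1.8·x + 491.67) - x = 596.4  ⇒  (0.8)·x = 104.73  ⇒  x = 130.9125°C.
In kelvin: 130.9125 + 273.15 = 404.06 K.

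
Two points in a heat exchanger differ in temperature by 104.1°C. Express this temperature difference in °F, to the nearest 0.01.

187.38°F

Only the scale ratio 1.8 matters for a change in temperature.
104.1 × 1.8 = 187.38.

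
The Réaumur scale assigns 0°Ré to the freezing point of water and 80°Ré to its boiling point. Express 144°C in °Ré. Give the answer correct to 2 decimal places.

115.20°Ré

Linearly onto the Réaumur scale: 0 + (144.0000 / 100) × (80 - 0) = 115.20°Ré.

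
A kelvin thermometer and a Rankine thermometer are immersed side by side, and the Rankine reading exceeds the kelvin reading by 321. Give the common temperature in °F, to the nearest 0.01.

262.58°F

Let x be the kelvin reading; then the Rankine reading is 1.8·x.
(1.8·x) - x = 321  ⇒  (0.8)·x = 321  ⇒  x = 401.2500 K.
In Celsius: 401.25 - 273.15 = 128.1000°C.
In Fahrenheit: 128.1000 × 1.8 + 32 = 262.58°F.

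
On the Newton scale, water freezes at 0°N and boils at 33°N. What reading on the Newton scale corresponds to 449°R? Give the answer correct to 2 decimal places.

-7.82°N

First in Celsius: (449 - 491.67) × 5/9 = -23.7056°C.
Linearly onto the Newton scale: 0 + (-23.7056 / 100) × (33 - 0) = -7.82°N.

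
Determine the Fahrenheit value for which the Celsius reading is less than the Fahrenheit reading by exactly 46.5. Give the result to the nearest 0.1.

64.6°F

Let F be the Fahrenheit reading. The Celsius reading is C = 5/9·F - 17.7778.
Require C - F = -46.5: (-4/9)·F - 17.7778 = -46.5.
F = (-46.5 + 17.7778) / (-4/9) = 64.6.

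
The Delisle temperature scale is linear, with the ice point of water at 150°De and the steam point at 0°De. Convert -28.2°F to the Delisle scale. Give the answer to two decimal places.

First in Celsius: (-28.2 - 32) × 5/9 = -33.4444°C.
Linearly onto the Delisle scale: 150 + (-33.4444 / 100) × (0 - 150) = 200.17°De.

200.17°De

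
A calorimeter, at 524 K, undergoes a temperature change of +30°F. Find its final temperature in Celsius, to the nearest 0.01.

Initial temperature in Celsius: 524 - 273.15 = 250.8500°C.
The 30°F change is an interval, so only the factor 5/9 applies: +30 × 5/9 = +16.6667°C.
Final Celsius temperature: 250.8500 + 16.6667 = 267.5167°C.

267.52°C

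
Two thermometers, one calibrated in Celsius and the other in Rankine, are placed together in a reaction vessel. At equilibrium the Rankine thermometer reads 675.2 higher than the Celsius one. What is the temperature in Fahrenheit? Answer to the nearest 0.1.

Let x be the Celsius reading; then the Rankine reading is 1.8·x + 491.67.
(1.8·x + 491.67) - x = 675.2  ⇒  (0.8)·x = 183.53  ⇒  x = 229.4125°C.
In Fahrenheit: 229.4125 × 1.8 + 32 = 444.9°F.

444.9°F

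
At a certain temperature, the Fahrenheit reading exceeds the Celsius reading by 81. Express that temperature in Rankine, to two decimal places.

601.92°R

Let x be the Celsius reading; then the Fahrenheit reading is 1.8·x + 32.
(1.8·x + 32) - x = 81  ⇒  (0.8)·x = 49  ⇒  x = 61.2500°C.
In Rankine: 61.2500 × 1.8 + 491.67 = 601.92°R.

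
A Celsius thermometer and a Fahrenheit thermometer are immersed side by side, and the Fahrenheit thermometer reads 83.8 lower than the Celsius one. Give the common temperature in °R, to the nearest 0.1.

Let x be the Celsius reading; then the Fahrenheit reading is 1.8·x + 32.
(1.8·x + 32) - x = -83.8  ⇒  (0.8)·x = -115.8  ⇒  x = -144.7500°C.
In Rankine: -144.7500 × 1.8 + 491.67 = 231.1°R.

231.1°R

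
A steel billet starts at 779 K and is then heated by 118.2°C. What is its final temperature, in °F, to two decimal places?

Initial temperature in Celsius: 779 - 273.15 = 505.8500°C.
Final Celsius temperature: 505.8500 + 118.2000 = 624.0500°C.
In Fahrenheit: 624.0500 × 1.8 + 32 = 1155.29°F.

1155.29°F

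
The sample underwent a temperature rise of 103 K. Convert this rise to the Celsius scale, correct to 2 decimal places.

Kelvin and Celsius degrees are the same size, so the interval is unchanged: 103.00.

103.00°C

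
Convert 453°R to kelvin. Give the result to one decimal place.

In Celsius: (453 - 491.67) × 5/9 = -21.4833°C.
In kelvin: -21.4833 + 273.15 = 251.7 K.

251.7 K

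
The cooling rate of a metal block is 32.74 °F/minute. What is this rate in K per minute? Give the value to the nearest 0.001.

18.189 K/minute

The quantity depends on a temperature interval, so only the ratio of degree sizes applies; the offset between the scales is irrelevant.
A change of 1°F is a change of 5/9 K, so 32.74 × 5/9 = 18.189.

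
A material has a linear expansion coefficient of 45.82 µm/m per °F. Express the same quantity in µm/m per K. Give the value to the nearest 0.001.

82.476 µm/m per K

Since only a temperature interval is involved, the additive offset between the scales drops out.
A change of 1 K is a change of 1.8°F, so per K the value is 45.82 × 1.8 = 82.476.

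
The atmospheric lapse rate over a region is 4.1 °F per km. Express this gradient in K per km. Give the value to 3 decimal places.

Since only a temperature interval is involved, the additive offset between the scales drops out.
A change of 1°F is a change of 5/9 K, so 4.1 × 5/9 = 2.278.

2.278 K/km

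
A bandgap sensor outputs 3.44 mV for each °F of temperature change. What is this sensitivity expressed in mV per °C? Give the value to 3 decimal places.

6.192 mV per °C

The quantity depends on a temperature interval, so only the ratio of degree sizes applies; the offset between the scales is irrelevant.
A change of 1°C is a change of 1.8°F, so per °C the value is 3.44 × 1.8 = 6.192.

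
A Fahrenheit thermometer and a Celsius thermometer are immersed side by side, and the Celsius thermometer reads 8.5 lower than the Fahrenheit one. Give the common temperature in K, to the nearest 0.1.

243.8 K

Let x be the Fahrenheit reading; then the Celsius reading is 5/9·x - 17.7778.
(5/9·x - 17.7778) - x = -8.5  ⇒  (-4/9)·x = 9.27778  ⇒  x = -20.8750°F.
In Celsius: (-20.875 - 32) × 5/9 = -29.3750°C.
In kelvin: -29.3750 + 273.15 = 243.8 K.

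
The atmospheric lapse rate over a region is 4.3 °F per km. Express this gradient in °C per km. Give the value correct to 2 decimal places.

2.39 °C/km

The quantity depends on a temperature interval, so only the ratio of degree sizes applies; the offset between the scales is irrelevant.
A change of 1°F is a change of 5/9°C, so 4.3 × 5/9 = 2.39.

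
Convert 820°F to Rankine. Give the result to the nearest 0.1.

1279.7°R

In Celsius: (820 - 32) × 5/9 = 437.7778°C.
In Rankine: 437.7778 × 1.8 + 491.67 = 1279.7°R.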